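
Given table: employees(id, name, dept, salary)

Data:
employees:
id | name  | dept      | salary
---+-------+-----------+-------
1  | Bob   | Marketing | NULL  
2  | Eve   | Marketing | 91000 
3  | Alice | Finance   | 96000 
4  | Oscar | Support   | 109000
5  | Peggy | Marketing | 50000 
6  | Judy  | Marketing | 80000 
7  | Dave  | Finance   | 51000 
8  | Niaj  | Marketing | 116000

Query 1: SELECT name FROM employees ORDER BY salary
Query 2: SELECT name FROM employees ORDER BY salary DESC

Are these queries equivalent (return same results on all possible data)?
No, not equivalent

Query 1 returns: [('Bob',), ('Peggy',), ('Dave',), ('Judy',), ('Eve',), ('Alice',), ('Oscar',), ('Niaj',)]
Query 2 returns: [('Niaj',), ('Oscar',), ('Alice',), ('Eve',), ('Judy',), ('Dave',), ('Peggy',), ('Bob',)]

Reason: ASC vs DESC gives opposite ordering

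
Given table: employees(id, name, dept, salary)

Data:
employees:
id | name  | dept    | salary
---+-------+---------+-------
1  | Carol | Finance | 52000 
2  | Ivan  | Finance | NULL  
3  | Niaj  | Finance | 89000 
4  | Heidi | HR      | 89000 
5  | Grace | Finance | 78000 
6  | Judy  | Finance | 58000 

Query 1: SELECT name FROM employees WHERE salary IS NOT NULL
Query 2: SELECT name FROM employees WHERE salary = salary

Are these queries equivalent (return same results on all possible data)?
Yes, equivalent

Both queries return: [('Carol',), ('Grace',), ('Heidi',), ('Judy',), ('Niaj',)]

Reason: IS NOT NULL vs self-equality (both exclude NULLs)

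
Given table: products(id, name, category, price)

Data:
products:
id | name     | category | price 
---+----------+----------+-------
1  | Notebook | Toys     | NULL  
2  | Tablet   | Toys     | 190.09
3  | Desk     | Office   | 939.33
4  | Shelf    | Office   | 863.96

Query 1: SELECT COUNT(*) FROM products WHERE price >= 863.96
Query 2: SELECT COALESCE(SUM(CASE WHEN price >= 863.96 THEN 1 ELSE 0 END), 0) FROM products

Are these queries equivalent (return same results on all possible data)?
Yes, equivalent

Both queries return: [(2,)]

Reason: COUNT with WHERE vs conditional SUM (COALESCE handles empty-table NULL)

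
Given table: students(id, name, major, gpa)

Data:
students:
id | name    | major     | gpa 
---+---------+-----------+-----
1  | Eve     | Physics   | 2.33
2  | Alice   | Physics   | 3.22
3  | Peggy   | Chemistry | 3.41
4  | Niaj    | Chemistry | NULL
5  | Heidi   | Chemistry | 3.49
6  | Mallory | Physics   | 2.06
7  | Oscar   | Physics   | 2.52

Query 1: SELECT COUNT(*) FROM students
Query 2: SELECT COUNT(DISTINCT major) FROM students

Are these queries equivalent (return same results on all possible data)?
No, not equivalent

Query 1 returns: [(7,)]
Query 2 returns: [(2,)]

Reason: COUNT(*) counts rows, COUNT(DISTINCT major) counts unique majors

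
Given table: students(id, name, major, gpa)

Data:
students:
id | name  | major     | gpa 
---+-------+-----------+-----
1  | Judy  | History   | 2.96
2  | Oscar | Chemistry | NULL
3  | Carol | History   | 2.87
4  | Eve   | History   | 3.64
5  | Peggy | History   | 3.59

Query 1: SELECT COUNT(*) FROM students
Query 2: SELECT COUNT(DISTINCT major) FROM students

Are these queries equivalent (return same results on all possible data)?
No, not equivalent

Query 1 returns: [(5,)]
Query 2 returns: [(2,)]

Reason: COUNT(*) counts rows, COUNT(DISTINCT major) counts unique majors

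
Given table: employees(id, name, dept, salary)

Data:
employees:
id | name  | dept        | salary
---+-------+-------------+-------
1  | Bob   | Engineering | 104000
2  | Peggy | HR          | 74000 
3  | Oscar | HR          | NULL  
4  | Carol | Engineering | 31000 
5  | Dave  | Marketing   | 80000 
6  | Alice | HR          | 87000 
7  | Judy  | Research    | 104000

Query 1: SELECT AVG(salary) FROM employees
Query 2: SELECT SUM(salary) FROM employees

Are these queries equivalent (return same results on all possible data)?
No, not equivalent

Query 1 returns: [(80000.0,)]
Query 2 returns: [(480000,)]

Reason: AVG vs SUM give different aggregate values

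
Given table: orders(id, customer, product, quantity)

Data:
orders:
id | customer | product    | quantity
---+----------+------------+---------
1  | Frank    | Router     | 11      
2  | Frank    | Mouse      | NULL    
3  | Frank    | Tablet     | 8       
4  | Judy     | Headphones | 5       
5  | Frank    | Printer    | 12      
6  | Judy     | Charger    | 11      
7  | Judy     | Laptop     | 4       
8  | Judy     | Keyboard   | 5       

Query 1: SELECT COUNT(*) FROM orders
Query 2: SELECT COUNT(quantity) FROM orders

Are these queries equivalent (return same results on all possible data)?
No, not equivalent

Query 1 returns: [(8,)]
Query 2 returns: [(7,)]

Reason: COUNT(*) includes NULLs, COUNT(column) excludes them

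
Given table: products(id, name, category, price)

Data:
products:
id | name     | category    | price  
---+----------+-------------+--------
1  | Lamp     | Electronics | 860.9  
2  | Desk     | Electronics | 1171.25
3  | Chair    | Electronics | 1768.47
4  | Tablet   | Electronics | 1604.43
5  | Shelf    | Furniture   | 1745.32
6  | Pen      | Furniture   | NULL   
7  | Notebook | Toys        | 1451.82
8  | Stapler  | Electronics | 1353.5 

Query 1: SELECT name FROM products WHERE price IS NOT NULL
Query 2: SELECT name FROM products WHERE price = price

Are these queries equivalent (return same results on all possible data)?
Yes, equivalent

Both queries return: [('Chair',), ('Desk',), ('Lamp',), ('Notebook',), ('Shelf',), ('Stapler',), ('Tablet',)]

Reason: IS NOT NULL vs self-equality (both exclude NULLs)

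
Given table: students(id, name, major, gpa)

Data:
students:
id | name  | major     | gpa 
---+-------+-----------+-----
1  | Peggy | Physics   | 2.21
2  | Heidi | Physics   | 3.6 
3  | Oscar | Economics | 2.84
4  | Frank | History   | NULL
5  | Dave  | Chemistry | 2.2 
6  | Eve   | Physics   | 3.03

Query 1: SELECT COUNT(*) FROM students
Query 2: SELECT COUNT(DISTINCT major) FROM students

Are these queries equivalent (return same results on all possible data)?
No, not equivalent

Query 1 returns: [(6,)]
Query 2 returns: [(4,)]

Reason: COUNT(*) counts rows, COUNT(DISTINCT major) counts unique majors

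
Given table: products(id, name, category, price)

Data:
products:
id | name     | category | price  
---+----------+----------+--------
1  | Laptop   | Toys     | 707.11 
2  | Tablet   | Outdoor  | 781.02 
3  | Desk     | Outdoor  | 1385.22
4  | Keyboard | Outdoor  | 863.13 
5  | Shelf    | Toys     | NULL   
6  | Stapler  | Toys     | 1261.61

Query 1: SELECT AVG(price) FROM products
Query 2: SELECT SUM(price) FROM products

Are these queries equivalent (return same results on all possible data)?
No, not equivalent

Query 1 returns: [(999.618,)]
Query 2 returns: [(4998.09,)]

Reason: AVG vs SUM give different aggregate values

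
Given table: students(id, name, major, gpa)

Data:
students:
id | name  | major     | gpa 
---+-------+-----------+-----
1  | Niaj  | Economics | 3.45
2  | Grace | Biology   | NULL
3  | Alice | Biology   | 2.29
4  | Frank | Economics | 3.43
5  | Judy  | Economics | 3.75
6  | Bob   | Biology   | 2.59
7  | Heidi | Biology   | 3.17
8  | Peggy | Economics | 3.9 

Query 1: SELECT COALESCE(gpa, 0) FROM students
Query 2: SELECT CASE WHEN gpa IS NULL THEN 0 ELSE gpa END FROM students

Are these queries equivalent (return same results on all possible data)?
Yes, equivalent

Both queries return: [(0,), (2.29,), (2.59,), (3.17,), (3.43,), (3.45,), (3.75,), (3.9,)]

Reason: COALESCE vs CASE for NULL handling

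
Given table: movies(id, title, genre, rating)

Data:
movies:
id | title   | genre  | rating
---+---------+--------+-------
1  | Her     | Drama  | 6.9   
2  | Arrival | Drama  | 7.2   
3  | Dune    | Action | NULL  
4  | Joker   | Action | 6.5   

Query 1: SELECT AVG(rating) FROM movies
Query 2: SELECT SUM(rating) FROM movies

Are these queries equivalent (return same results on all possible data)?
No, not equivalent

Query 1 returns: [(6.866666666666667,)]
Query 2 returns: [(20.6,)]

Reason: AVG vs SUM give different aggregate values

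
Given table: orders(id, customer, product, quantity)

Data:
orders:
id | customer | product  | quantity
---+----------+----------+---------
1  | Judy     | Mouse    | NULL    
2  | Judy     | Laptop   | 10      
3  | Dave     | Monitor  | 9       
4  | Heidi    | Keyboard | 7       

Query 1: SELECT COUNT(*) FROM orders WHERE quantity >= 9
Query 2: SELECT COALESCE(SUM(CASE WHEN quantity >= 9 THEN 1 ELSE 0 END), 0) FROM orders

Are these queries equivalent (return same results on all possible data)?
Yes, equivalent

Both queries return: [(2,)]

Reason: COUNT with WHERE vs conditional SUM (COALESCE handles empty-table NULL)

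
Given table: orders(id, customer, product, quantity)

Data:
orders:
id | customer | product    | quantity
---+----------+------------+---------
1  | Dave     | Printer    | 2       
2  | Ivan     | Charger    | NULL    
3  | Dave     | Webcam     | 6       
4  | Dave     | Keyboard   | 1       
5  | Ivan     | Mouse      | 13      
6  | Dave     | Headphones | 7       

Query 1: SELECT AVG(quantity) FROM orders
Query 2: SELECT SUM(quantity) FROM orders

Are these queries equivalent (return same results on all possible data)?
No, not equivalent

Query 1 returns: [(5.8,)]
Query 2 returns: [(29,)]

Reason: AVG vs SUM give different aggregate values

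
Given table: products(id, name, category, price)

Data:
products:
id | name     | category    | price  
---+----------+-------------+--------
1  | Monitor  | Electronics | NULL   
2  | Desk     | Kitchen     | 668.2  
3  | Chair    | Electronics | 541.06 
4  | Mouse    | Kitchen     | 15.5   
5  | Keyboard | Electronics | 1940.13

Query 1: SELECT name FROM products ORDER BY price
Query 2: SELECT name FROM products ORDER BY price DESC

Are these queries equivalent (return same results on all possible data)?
No, not equivalent

Query 1 returns: [('Monitor',), ('Mouse',), ('Chair',), ('Desk',), ('Keyboard',)]
Query 2 returns: [('Keyboard',), ('Desk',), ('Chair',), ('Mouse',), ('Monitor',)]

Reason: ASC vs DESC gives opposite ordering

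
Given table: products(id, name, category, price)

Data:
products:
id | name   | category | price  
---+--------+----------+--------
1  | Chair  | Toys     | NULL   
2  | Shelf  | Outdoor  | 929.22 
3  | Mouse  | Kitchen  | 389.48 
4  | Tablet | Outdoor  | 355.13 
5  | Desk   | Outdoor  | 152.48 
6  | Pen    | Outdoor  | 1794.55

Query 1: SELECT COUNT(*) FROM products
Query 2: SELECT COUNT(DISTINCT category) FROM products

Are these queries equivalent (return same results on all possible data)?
No, not equivalent

Query 1 returns: [(6,)]
Query 2 returns: [(3,)]

Reason: COUNT(*) counts rows, COUNT(DISTINCT category) counts unique categorys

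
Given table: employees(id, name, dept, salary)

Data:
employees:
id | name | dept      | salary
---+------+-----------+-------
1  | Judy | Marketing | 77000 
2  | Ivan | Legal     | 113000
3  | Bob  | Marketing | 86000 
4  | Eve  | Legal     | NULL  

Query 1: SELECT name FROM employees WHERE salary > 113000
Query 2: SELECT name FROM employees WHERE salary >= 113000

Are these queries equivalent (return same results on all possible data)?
No, not equivalent

Query 1 returns: []
Query 2 returns: [('Ivan',)]

Reason: > vs >= gives different results when salary = 113000 exists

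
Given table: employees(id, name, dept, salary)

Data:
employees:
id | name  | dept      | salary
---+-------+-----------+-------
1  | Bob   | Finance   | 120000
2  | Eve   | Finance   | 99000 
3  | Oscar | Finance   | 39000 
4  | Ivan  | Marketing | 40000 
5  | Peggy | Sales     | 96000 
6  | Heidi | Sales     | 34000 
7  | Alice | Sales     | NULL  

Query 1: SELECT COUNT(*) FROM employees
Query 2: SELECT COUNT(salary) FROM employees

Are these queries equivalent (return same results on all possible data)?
No, not equivalent

Query 1 returns: [(7,)]
Query 2 returns: [(6,)]

Reason: COUNT(*) includes NULLs, COUNT(column) excludes them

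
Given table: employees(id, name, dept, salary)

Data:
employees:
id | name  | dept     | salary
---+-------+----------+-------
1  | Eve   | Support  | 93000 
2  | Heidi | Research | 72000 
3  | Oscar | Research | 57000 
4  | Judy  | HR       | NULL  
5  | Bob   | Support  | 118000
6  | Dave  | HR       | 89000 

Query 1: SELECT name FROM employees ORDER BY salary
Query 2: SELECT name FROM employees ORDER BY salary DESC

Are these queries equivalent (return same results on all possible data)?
No, not equivalent

Query 1 returns: [('Judy',), ('Oscar',), ('Heidi',), ('Dave',), ('Eve',), ('Bob',)]
Query 2 returns: [('Bob',), ('Eve',), ('Dave',), ('Heidi',), ('Oscar',), ('Judy',)]

Reason: ASC vs DESC gives opposite ordering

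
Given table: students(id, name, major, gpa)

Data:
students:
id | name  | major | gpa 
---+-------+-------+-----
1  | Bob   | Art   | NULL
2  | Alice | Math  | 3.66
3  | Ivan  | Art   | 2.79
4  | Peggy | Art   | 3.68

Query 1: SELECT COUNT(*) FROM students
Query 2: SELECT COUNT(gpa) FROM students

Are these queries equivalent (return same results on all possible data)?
No, not equivalent

Query 1 returns: [(4,)]
Query 2 returns: [(3,)]

Reason: COUNT(*) includes NULLs, COUNT(column) excludes them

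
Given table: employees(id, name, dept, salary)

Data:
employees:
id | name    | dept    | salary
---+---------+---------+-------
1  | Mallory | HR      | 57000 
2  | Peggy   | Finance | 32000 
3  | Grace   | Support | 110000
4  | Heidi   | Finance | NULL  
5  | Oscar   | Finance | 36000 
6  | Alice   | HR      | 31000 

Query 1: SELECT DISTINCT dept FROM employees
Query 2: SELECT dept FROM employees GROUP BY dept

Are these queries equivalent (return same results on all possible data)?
Yes, equivalent

Both queries return: [('Finance',), ('HR',), ('Support',)]

Reason: Both get unique depts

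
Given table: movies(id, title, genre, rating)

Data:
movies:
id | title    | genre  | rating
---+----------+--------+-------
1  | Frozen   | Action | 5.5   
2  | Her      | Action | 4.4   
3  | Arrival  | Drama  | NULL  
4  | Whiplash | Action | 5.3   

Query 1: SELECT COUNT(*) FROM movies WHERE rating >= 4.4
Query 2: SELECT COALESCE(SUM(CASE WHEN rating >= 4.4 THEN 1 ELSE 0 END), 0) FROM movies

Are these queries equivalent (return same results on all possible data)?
Yes, equivalent

Both queries return: [(3,)]

Reason: COUNT with WHERE vs conditional SUM (COALESCE handles empty-table NULL)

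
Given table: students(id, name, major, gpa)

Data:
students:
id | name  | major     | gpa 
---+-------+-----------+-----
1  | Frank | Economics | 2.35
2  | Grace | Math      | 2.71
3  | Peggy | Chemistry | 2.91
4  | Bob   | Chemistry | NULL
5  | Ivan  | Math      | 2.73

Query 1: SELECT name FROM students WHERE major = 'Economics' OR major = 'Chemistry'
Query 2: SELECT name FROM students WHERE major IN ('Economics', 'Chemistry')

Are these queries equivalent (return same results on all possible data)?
Yes, equivalent

Both queries return: [('Bob',), ('Frank',), ('Peggy',)]

Reason: OR vs IN are equivalent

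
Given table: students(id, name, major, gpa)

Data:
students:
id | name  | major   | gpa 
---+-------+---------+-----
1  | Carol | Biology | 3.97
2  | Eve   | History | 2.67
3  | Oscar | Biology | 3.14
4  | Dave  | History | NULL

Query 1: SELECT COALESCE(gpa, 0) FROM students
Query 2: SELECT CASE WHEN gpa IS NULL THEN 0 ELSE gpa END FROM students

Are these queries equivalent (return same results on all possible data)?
Yes, equivalent

Both queries return: [(0,), (2.67,), (3.14,), (3.97,)]

Reason: COALESCE vs CASE for NULL handling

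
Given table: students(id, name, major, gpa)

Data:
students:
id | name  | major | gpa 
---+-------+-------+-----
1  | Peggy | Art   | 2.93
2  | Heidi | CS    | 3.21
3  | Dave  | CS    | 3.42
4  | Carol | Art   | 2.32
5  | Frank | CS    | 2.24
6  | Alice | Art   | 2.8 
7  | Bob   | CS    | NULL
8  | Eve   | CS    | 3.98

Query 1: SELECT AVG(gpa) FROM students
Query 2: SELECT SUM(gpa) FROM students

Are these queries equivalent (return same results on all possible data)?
No, not equivalent

Query 1 returns: [(2.9857142857142853,)]
Query 2 returns: [(20.9,)]

Reason: AVG vs SUM give different aggregate values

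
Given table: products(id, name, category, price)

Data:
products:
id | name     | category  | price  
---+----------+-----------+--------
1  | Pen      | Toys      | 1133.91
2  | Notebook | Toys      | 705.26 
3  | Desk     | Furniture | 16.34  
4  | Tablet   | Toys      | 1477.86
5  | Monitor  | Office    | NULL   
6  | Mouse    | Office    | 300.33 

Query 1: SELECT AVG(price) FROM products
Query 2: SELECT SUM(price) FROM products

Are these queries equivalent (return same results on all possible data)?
No, not equivalent

Query 1 returns: [(726.74,)]
Query 2 returns: [(3633.7,)]

Reason: AVG vs SUM give different aggregate values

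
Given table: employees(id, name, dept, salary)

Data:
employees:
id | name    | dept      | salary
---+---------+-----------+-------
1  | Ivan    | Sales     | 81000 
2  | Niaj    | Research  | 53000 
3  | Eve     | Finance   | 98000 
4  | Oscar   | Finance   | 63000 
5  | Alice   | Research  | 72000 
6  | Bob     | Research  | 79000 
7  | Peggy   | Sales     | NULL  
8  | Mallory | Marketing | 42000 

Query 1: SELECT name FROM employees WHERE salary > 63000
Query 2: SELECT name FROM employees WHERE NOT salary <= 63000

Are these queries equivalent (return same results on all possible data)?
Yes, equivalent

Both queries return: [('Alice',), ('Bob',), ('Eve',), ('Ivan',)]

Reason: Both filter salary > 63000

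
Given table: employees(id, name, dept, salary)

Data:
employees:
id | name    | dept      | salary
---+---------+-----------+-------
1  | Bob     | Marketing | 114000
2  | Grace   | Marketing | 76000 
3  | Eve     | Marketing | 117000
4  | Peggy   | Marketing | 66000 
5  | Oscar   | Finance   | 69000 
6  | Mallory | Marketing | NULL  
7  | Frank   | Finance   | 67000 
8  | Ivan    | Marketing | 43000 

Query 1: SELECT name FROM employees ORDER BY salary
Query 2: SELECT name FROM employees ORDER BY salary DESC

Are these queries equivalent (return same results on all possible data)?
No, not equivalent

Query 1 returns: [('Mallory',), ('Ivan',), ('Peggy',), ('Frank',), ('Oscar',), ('Grace',), ('Bob',), ('Eve',)]
Query 2 returns: [('Eve',), ('Bob',), ('Grace',), ('Oscar',), ('Frank',), ('Peggy',), ('Ivan',), ('Mallory',)]

Reason: ASC vs DESC gives opposite ordering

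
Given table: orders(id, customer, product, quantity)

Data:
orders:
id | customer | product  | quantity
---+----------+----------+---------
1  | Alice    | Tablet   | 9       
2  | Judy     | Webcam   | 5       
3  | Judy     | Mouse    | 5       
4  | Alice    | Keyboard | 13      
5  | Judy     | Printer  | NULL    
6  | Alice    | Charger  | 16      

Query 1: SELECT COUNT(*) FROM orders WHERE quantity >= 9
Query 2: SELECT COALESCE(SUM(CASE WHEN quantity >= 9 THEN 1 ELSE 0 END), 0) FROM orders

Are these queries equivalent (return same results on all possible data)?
Yes, equivalent

Both queries return: [(3,)]

Reason: COUNT with WHERE vs conditional SUM (COALESCE handles empty-table NULL)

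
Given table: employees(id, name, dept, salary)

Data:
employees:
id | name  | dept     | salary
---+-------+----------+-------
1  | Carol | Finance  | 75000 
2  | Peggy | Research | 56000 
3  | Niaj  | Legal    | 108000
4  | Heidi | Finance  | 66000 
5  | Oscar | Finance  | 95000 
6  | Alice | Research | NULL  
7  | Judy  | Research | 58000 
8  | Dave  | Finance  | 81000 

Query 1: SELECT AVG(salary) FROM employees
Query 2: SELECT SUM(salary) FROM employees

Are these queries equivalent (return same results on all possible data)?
No, not equivalent

Query 1 returns: [(77000.0,)]
Query 2 returns: [(539000,)]

Reason: AVG vs SUM give different aggregate values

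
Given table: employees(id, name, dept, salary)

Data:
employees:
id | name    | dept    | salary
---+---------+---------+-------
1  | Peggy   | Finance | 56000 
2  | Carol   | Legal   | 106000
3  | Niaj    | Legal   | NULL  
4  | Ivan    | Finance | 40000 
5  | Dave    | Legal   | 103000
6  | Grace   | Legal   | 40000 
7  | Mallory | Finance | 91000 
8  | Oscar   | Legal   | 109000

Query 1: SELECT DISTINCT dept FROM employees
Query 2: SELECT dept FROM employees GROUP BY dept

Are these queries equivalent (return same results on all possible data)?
Yes, equivalent

Both queries return: [('Finance',), ('Legal',)]

Reason: Both get unique depts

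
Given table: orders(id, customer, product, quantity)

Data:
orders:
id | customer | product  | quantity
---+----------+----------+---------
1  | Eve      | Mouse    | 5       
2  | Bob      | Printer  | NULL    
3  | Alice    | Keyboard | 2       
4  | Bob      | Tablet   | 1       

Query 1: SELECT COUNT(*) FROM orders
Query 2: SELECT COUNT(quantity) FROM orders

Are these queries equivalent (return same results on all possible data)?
No, not equivalent

Query 1 returns: [(4,)]
Query 2 returns: [(3,)]

Reason: COUNT(*) includes NULLs, COUNT(column) excludes them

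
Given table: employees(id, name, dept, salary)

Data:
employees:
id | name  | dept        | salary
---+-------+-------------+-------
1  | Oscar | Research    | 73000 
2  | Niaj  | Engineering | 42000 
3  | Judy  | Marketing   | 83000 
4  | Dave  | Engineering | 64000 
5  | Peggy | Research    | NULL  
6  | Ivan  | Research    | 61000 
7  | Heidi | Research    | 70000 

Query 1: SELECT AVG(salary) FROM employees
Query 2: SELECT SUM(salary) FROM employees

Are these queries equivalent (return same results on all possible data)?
No, not equivalent

Query 1 returns: [(65500.0,)]
Query 2 returns: [(393000,)]

Reason: AVG vs SUM give different aggregate values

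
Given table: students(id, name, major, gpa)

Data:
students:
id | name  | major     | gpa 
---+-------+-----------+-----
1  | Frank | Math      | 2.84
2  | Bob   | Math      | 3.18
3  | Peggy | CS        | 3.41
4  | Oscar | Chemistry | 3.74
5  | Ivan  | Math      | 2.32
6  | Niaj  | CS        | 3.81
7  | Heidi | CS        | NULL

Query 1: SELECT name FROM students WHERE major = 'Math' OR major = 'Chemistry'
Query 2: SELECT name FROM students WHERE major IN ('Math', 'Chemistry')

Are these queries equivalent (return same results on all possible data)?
Yes, equivalent

Both queries return: [('Bob',), ('Frank',), ('Ivan',), ('Oscar',)]

Reason: OR vs IN are equivalent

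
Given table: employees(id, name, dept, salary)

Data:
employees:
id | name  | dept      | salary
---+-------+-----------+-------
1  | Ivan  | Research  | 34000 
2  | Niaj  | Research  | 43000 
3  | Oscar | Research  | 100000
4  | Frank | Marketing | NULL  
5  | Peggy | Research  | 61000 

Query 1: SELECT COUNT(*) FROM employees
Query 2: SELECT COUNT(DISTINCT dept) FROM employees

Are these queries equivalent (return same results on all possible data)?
No, not equivalent

Query 1 returns: [(5,)]
Query 2 returns: [(2,)]

Reason: COUNT(*) counts rows, COUNT(DISTINCT dept) counts unique depts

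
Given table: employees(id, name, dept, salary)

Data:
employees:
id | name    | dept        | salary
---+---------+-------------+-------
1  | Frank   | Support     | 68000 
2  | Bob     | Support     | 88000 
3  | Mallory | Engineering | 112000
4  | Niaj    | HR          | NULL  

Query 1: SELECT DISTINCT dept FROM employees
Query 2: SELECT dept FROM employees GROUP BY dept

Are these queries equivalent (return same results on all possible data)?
Yes, equivalent

Both queries return: [('Engineering',), ('HR',), ('Support',)]

Reason: Both get unique depts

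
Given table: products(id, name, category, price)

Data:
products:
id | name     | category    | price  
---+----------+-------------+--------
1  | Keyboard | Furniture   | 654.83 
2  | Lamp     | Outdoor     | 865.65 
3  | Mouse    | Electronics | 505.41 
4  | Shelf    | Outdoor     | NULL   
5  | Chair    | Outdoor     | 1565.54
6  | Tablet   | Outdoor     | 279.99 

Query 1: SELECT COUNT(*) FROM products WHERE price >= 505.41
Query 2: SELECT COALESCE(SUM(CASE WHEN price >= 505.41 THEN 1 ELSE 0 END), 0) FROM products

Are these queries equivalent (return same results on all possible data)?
Yes, equivalent

Both queries return: [(4,)]

Reason: COUNT with WHERE vs conditional SUM (COALESCE handles empty-table NULL)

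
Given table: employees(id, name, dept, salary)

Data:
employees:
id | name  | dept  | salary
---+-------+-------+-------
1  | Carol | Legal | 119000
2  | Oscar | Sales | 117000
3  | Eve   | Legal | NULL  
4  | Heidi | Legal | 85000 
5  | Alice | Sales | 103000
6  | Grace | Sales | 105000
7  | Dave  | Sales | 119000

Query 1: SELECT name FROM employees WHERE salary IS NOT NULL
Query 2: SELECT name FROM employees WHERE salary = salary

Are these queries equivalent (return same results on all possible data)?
Yes, equivalent

Both queries return: [('Alice',), ('Carol',), ('Dave',), ('Grace',), ('Heidi',), ('Oscar',)]

Reason: IS NOT NULL vs self-equality (both exclude NULLs)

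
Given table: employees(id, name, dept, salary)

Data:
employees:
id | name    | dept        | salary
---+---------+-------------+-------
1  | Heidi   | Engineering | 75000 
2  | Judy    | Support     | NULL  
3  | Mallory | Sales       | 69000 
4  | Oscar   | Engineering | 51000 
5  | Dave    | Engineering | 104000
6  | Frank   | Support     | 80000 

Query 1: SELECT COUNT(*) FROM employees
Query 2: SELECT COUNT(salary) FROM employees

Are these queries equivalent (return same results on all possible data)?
No, not equivalent

Query 1 returns: [(6,)]
Query 2 returns: [(5,)]

Reason: COUNT(*) includes NULLs, COUNT(column) excludes them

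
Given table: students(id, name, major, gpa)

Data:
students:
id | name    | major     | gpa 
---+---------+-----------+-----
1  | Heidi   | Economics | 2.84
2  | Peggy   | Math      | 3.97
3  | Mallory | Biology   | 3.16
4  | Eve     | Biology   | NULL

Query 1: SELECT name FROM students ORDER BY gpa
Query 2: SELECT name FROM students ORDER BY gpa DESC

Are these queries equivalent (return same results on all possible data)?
No, not equivalent

Query 1 returns: [('Eve',), ('Heidi',), ('Mallory',), ('Peggy',)]
Query 2 returns: [('Peggy',), ('Mallory',), ('Heidi',), ('Eve',)]

Reason: ASC vs DESC gives opposite ordering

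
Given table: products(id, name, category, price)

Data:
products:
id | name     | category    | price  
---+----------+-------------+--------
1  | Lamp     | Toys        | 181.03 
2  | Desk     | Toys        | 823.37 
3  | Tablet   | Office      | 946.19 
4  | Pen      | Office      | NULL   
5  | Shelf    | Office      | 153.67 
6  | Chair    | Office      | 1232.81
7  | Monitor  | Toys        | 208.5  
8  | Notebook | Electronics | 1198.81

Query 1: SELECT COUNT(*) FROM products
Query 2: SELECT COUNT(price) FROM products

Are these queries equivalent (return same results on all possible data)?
No, not equivalent

Query 1 returns: [(8,)]
Query 2 returns: [(7,)]

Reason: COUNT(*) includes NULLs, COUNT(column) excludes them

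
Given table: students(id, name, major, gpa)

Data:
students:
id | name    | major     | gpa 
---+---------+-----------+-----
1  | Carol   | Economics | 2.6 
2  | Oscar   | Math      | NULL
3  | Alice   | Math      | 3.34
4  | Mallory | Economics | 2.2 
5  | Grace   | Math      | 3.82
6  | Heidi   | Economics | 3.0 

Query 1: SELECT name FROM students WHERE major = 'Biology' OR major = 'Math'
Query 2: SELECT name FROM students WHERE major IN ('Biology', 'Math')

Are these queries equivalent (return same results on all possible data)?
Yes, equivalent

Both queries return: [('Alice',), ('Grace',), ('Oscar',)]

Reason: OR vs IN are equivalent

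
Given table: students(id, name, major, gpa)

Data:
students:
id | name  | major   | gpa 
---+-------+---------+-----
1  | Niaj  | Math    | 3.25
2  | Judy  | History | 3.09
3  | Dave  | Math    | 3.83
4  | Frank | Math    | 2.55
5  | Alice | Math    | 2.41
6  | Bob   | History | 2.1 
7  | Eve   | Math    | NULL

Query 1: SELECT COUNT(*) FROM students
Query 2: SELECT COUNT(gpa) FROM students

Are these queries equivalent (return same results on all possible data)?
No, not equivalent

Query 1 returns: [(7,)]
Query 2 returns: [(6,)]

Reason: COUNT(*) includes NULLs, COUNT(column) excludes them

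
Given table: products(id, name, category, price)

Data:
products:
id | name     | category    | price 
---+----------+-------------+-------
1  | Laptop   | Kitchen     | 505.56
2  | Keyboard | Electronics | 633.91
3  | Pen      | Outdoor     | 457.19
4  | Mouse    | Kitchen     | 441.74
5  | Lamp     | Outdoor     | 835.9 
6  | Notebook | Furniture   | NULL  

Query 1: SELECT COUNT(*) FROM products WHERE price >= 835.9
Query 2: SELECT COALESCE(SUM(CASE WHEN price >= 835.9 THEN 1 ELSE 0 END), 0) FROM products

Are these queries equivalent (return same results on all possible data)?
Yes, equivalent

Both queries return: [(1,)]

Reason: COUNT with WHERE vs conditional SUM (COALESCE handles empty-table NULL)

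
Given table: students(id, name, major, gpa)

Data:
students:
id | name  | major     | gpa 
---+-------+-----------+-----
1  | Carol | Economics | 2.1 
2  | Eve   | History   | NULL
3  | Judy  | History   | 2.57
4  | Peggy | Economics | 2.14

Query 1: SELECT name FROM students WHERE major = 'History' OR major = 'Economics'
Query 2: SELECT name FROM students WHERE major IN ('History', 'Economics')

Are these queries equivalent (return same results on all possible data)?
Yes, equivalent

Both queries return: [('Carol',), ('Eve',), ('Judy',), ('Peggy',)]

Reason: OR vs IN are equivalent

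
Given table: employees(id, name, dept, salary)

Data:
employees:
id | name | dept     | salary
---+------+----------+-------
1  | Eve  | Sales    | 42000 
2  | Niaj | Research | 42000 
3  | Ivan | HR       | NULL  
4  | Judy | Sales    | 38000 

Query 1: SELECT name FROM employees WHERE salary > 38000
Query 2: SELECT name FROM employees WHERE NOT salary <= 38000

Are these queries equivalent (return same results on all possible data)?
Yes, equivalent

Both queries return: [('Eve',), ('Niaj',)]

Reason: Both filter salary > 38000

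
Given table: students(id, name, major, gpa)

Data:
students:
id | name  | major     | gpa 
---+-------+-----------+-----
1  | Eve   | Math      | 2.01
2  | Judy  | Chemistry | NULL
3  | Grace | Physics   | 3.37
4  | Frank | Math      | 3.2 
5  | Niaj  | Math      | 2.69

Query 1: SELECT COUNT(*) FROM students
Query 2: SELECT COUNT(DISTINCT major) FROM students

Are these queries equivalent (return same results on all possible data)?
No, not equivalent

Query 1 returns: [(5,)]
Query 2 returns: [(3,)]

Reason: COUNT(*) counts rows, COUNT(DISTINCT major) counts unique majors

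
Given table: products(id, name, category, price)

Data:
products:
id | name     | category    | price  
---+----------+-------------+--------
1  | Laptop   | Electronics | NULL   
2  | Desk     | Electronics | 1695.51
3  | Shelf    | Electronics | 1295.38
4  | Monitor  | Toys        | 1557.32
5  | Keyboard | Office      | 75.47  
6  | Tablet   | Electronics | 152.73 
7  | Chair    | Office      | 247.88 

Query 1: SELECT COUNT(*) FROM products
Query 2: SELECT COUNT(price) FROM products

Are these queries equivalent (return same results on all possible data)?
No, not equivalent

Query 1 returns: [(7,)]
Query 2 returns: [(6,)]

Reason: COUNT(*) includes NULLs, COUNT(column) excludes them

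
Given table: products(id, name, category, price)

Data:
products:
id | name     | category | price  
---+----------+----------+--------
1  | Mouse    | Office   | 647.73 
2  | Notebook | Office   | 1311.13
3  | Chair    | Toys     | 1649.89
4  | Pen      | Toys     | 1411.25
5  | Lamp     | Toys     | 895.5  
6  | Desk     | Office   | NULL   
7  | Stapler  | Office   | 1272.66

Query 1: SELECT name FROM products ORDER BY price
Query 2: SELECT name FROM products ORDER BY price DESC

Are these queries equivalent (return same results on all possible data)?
No, not equivalent

Query 1 returns: [('Desk',), ('Mouse',), ('Lamp',), ('Stapler',), ('Notebook',), ('Pen',), ('Chair',)]
Query 2 returns: [('Chair',), ('Pen',), ('Notebook',), ('Stapler',), ('Lamp',), ('Mouse',), ('Desk',)]

Reason: ASC vs DESC gives opposite ordering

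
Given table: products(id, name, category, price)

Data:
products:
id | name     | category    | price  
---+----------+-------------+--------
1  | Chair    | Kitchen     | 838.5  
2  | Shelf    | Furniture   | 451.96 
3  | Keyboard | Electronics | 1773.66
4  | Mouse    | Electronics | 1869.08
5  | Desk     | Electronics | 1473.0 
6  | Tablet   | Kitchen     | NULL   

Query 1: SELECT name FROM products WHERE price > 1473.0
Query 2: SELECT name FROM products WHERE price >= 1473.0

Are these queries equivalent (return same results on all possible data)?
No, not equivalent

Query 1 returns: [('Keyboard',), ('Mouse',)]
Query 2 returns: [('Keyboard',), ('Mouse',), ('Desk',)]

Reason: > vs >= gives different results when price = 1473.0 exists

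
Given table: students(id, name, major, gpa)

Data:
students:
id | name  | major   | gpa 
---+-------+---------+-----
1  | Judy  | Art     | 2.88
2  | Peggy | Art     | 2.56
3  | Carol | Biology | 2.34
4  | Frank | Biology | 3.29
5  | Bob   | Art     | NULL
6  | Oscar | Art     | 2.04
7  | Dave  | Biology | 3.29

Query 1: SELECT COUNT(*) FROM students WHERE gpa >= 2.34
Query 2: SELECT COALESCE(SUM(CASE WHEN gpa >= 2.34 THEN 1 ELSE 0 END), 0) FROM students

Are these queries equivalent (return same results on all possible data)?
Yes, equivalent

Both queries return: [(5,)]

Reason: COUNT with WHERE vs conditional SUM (COALESCE handles empty-table NULL)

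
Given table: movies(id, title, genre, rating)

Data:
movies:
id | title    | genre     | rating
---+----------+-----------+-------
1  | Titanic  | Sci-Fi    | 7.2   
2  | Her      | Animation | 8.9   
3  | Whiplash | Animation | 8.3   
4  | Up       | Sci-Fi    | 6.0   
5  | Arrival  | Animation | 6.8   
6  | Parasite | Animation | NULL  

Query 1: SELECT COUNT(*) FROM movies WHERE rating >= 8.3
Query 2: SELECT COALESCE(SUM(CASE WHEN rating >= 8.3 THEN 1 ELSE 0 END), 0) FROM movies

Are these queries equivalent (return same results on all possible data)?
Yes, equivalent

Both queries return: [(2,)]

Reason: COUNT with WHERE vs conditional SUM (COALESCE handles empty-table NULL)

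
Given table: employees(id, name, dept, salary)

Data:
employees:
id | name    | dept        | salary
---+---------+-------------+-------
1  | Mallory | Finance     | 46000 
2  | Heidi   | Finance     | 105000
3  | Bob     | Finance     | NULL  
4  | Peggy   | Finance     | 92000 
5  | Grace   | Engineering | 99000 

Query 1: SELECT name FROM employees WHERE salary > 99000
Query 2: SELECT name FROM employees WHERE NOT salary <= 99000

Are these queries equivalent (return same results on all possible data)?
Yes, equivalent

Both queries return: [('Heidi',)]

Reason: Both filter salary > 99000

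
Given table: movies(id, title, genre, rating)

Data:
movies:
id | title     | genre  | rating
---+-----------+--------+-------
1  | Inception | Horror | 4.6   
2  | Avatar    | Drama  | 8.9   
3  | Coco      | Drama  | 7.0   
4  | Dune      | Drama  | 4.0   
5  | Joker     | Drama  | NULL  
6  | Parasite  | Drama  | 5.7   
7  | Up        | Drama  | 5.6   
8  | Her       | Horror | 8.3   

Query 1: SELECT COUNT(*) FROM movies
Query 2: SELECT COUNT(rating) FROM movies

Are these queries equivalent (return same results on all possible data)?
No, not equivalent

Query 1 returns: [(8,)]
Query 2 returns: [(7,)]

Reason: COUNT(*) includes NULLs, COUNT(column) excludes them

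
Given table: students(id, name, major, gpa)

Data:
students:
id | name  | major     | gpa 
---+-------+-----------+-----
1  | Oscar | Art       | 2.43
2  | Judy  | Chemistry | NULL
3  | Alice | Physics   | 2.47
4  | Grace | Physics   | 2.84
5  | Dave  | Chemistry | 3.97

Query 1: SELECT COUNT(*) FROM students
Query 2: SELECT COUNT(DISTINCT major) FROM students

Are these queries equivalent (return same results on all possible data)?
No, not equivalent

Query 1 returns: [(5,)]
Query 2 returns: [(3,)]

Reason: COUNT(*) counts rows, COUNT(DISTINCT major) counts unique majors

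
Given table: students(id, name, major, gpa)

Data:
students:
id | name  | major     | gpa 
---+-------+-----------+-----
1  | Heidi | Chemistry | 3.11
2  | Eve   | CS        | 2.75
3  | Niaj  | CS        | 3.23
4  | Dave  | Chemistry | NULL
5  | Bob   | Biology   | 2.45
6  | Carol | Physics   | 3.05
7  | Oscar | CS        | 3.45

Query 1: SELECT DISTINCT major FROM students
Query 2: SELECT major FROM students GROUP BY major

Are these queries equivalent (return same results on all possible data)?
Yes, equivalent

Both queries return: [('Biology',), ('CS',), ('Chemistry',), ('Physics',)]

Reason: Both get unique majors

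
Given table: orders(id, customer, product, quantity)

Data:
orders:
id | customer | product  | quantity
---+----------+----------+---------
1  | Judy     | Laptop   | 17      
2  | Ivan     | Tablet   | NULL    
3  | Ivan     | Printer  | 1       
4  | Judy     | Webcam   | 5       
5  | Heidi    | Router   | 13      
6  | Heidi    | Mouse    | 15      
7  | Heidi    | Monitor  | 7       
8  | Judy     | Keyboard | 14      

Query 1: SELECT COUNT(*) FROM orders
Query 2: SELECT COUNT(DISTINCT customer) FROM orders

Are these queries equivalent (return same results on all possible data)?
No, not equivalent

Query 1 returns: [(8,)]
Query 2 returns: [(3,)]

Reason: COUNT(*) counts rows, COUNT(DISTINCT customer) counts unique customers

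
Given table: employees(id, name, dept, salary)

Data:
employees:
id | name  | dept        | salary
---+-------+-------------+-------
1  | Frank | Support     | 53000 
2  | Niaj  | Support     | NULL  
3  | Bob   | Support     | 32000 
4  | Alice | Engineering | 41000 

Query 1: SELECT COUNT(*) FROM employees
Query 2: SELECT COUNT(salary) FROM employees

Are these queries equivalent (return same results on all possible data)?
No, not equivalent

Query 1 returns: [(4,)]
Query 2 returns: [(3,)]

Reason: COUNT(*) includes NULLs, COUNT(column) excludes them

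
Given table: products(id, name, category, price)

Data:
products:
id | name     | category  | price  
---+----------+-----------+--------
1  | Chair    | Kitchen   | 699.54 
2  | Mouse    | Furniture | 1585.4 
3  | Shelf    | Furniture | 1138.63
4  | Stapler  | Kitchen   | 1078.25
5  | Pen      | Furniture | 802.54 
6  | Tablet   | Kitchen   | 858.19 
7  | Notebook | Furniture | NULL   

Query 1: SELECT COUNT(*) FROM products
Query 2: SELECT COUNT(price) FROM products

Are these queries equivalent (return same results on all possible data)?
No, not equivalent

Query 1 returns: [(7,)]
Query 2 returns: [(6,)]

Reason: COUNT(*) includes NULLs, COUNT(column) excludes them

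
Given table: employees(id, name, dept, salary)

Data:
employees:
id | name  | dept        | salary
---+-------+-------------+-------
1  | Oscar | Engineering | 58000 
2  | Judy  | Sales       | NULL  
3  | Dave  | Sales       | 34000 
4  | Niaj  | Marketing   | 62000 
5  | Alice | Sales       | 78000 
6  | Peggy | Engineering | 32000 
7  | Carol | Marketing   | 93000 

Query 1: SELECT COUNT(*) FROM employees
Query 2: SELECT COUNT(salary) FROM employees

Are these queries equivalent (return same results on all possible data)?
No, not equivalent

Query 1 returns: [(7,)]
Query 2 returns: [(6,)]

Reason: COUNT(*) includes NULLs, COUNT(column) excludes them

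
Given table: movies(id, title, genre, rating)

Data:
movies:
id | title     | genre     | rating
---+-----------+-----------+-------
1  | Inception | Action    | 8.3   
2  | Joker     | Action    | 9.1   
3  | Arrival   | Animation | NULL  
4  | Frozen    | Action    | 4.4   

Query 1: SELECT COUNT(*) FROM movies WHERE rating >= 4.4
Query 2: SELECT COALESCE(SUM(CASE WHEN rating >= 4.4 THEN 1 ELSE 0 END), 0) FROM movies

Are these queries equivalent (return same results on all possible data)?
Yes, equivalent

Both queries return: [(3,)]

Reason: COUNT with WHERE vs conditional SUM (COALESCE handles empty-table NULL)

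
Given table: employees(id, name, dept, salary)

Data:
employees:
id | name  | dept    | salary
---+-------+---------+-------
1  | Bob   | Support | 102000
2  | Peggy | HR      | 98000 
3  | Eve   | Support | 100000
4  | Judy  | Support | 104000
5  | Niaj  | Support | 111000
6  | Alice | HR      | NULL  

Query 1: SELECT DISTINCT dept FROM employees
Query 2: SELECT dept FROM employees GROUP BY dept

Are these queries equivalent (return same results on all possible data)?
Yes, equivalent

Both queries return: [('HR',), ('Support',)]

Reason: Both get unique depts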